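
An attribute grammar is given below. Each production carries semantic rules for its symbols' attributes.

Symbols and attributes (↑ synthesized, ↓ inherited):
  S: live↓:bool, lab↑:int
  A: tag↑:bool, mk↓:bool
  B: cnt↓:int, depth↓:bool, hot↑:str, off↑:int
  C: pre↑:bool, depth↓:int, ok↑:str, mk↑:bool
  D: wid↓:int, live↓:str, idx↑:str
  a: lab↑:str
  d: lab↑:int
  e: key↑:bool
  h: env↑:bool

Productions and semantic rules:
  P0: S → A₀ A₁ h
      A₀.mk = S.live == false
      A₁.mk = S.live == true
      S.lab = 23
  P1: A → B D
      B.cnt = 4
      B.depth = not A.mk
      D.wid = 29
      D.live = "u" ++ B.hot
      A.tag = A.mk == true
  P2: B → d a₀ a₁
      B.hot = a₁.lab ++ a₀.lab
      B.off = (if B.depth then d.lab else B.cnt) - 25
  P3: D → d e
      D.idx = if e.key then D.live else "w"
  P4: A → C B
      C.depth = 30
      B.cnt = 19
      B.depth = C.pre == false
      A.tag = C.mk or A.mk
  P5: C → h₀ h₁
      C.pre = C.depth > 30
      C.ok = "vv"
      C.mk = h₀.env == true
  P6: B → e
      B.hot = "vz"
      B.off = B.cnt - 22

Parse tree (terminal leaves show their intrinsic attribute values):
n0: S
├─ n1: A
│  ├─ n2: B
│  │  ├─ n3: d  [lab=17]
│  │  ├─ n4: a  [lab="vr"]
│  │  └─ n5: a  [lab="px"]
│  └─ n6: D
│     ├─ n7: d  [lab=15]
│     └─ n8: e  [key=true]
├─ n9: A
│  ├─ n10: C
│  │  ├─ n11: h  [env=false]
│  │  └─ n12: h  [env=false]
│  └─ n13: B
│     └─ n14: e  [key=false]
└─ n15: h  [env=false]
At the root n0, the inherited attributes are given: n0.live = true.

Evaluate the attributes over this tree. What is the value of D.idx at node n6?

"upxvr"

1. n0.live = true  [given at root]
2. n1.mk = false  [S.live == false]
3. n2.cnt = 4  [4]
4. n2.depth = true  [not A.mk]
5. n3.lab = 17  [terminal]
6. n4.lab = "vr"  [terminal]
7. n5.lab = "px"  [terminal]
8. n2.hot = "pxvr"  [a₁.lab ++ a₀.lab]
9. n2.off = -8  [(if B.depth then d.lab else B.cnt) - 25]
10. n6.wid = 29  [29]
11. n6.live = "upxvr"  ["u" ++ B.hot]
12. n7.lab = 15  [terminal]
13. n8.key = true  [terminal]
14. n6.idx = "upxvr"  [if e.key then D.live else "w"]
15. n1.tag = false  [A.mk == true]
16. n9.mk = true  [S.live == true]
17. n10.depth = 30  [30]
18. n11.env = false  [terminal]
19. n12.env = false  [terminal]
20. n10.pre = false  [C.depth > 30]
21. n10.ok = "vv"  ["vv"]
22. n10.mk = false  [h₀.env == true]
23. n13.cnt = 19  [19]
24. n13.depth = true  [C.pre == false]
25. n14.key = false  [terminal]
26. n13.hot = "vz"  ["vz"]
27. n13.off = -3  [B.cnt - 22]
28. n9.tag = true  [C.mk or A.mk]
29. n15.env = false  [terminal]
30. n0.lab = 23  [23]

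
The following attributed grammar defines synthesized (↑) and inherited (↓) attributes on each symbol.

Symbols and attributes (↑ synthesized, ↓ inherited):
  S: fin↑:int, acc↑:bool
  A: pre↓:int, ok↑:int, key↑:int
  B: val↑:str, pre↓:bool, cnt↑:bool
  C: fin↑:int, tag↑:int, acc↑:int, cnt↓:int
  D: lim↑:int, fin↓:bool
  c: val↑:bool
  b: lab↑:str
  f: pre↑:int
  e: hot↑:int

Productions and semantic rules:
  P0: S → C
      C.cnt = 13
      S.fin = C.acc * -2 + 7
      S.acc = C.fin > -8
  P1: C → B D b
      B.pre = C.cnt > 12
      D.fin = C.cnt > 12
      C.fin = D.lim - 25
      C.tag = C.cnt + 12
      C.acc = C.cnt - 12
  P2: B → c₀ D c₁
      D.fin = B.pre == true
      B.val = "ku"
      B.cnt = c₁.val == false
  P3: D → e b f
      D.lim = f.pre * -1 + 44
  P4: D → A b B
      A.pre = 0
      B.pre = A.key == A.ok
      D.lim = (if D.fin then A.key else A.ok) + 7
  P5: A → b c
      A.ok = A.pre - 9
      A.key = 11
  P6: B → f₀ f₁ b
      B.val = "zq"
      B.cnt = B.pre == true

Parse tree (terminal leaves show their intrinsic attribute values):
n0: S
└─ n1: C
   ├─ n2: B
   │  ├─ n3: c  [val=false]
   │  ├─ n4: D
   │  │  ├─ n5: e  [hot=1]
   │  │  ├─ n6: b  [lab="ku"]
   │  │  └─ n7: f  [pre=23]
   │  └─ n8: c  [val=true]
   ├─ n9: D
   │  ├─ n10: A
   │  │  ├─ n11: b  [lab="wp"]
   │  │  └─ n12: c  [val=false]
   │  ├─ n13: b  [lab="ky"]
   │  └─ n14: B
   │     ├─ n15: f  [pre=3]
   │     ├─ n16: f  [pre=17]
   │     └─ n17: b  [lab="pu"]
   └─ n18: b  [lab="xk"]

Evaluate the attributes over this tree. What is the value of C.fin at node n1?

-7

1. n1.cnt = 13  [13]
2. n2.pre = true  [C.cnt > 12]
3. n3.val = false  [terminal]
4. n4.fin = true  [B.pre == true]
5. n5.hot = 1  [terminal]
6. n6.lab = "ku"  [terminal]
7. n7.pre = 23  [terminal]
8. n4.lim = 21  [f.pre * -1 + 44]
9. n8.val = true  [terminal]
10. n2.val = "ku"  ["ku"]
11. n2.cnt = false  [c₁.val == false]
12. n9.fin = true  [C.cnt > 12]
13. n10.pre = 0  [0]
14. n11.lab = "wp"  [terminal]
15. n12.val = false  [terminal]
16. n10.ok = -9  [A.pre - 9]
17. n10.key = 11  [11]
18. n13.lab = "ky"  [terminal]
19. n14.pre = false  [A.key == A.ok]
20. n15.pre = 3  [terminal]
21. n16.pre = 17  [terminal]
22. n17.lab = "pu"  [terminal]
23. n14.val = "zq"  ["zq"]
24. n14.cnt = false  [B.pre == true]
25. n9.lim = 18  [(if D.fin then A.key else A.ok) + 7]
26. n18.lab = "xk"  [terminal]
27. n1.fin = -7  [D.lim - 25]
28. n1.tag = 25  [C.cnt + 12]
29. n1.acc = 1  [C.cnt - 12]
30. n0.fin = 5  [C.acc * -2 + 7]
31. n0.acc = true  [C.fin > -8]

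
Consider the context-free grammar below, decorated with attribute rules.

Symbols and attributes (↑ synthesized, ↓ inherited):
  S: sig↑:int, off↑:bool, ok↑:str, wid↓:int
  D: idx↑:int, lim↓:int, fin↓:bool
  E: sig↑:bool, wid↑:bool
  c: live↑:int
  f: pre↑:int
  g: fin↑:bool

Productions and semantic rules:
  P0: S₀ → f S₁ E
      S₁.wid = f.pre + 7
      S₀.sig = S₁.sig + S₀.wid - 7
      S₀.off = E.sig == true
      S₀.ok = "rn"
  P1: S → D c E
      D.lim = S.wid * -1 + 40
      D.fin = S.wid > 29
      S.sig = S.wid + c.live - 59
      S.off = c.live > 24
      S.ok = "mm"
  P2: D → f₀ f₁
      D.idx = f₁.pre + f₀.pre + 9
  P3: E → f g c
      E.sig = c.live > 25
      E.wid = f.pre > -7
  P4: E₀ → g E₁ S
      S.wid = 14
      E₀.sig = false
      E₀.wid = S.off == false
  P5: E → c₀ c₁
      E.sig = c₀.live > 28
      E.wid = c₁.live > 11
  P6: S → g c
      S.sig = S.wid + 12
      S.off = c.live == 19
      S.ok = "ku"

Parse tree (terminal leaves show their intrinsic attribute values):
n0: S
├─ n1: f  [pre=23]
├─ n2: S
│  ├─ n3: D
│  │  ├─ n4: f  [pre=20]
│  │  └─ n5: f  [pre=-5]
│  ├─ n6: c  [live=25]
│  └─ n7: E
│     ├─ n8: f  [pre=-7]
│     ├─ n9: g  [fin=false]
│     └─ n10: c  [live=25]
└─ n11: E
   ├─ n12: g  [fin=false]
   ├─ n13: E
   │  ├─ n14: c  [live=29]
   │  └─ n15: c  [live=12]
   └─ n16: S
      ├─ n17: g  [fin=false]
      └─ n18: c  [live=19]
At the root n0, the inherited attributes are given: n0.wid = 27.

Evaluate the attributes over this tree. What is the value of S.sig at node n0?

16

1. n0.wid = 27  [given at root]
2. n1.pre = 23  [terminal]
3. n2.wid = 30  [f.pre + 7]
4. n3.lim = 10  [S.wid * -1 + 40]
5. n3.fin = true  [S.wid > 29]
6. n4.pre = 20  [terminal]
7. n5.pre = -5  [terminal]
8. n3.idx = 24  [f₁.pre + f₀.pre + 9]
9. n6.live = 25  [terminal]
10. n8.pre = -7  [terminal]
11. n9.fin = false  [terminal]
12. n10.live = 25  [terminal]
13. n7.sig = false  [c.live > 25]
14. n7.wid = false  [f.pre > -7]
15. n2.sig = -4  [S.wid + c.live - 59]
16. n2.off = true  [c.live > 24]
17. n2.ok = "mm"  ["mm"]
18. n12.fin = false  [terminal]
19. n14.live = 29  [terminal]
20. n15.live = 12  [terminal]
21. n13.sig = true  [c₀.live > 28]
22. n13.wid = true  [c₁.live > 11]
23. n16.wid = 14  [14]
24. n17.fin = false  [terminal]
25. n18.live = 19  [terminal]
26. n16.sig = 26  [S.wid + 12]
27. n16.off = true  [c.live == 19]
28. n16.ok = "ku"  ["ku"]
29. n11.sig = false  [false]
30. n11.wid = false  [S.off == false]
31. n0.sig = 16  [S₁.sig + S₀.wid - 7]
32. n0.off = false  [E.sig == true]
33. n0.ok = "rn"  ["rn"]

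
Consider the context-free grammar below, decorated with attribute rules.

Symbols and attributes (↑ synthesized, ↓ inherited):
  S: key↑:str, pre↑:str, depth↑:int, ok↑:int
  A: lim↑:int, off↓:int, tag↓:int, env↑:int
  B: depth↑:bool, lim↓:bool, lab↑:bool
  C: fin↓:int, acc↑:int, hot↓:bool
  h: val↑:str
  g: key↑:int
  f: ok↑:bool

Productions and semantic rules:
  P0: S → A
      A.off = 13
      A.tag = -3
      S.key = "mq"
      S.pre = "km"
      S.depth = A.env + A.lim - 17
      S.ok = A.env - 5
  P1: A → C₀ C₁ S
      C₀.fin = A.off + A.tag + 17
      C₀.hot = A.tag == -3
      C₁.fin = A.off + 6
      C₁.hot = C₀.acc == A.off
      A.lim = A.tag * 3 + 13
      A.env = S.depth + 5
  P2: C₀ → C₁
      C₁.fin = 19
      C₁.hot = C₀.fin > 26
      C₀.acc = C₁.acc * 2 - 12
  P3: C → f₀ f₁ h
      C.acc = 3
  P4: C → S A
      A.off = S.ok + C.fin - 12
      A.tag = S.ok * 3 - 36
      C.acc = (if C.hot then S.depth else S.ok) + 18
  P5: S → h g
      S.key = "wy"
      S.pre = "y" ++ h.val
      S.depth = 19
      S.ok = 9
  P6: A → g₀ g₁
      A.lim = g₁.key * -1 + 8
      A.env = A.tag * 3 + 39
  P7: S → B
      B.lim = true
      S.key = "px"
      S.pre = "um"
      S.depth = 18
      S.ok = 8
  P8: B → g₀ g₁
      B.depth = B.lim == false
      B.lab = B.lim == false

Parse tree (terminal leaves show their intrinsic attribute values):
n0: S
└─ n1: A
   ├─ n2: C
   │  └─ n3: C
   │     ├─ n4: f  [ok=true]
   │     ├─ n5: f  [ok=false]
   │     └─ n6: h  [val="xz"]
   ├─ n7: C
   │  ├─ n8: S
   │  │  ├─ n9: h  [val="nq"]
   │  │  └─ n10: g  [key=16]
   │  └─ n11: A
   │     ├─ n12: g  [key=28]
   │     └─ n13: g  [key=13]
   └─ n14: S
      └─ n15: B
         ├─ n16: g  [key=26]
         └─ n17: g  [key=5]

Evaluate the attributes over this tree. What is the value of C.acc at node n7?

27

1. n1.off = 13  [13]
2. n1.tag = -3  [-3]
3. n2.fin = 27  [A.off + A.tag + 17]
4. n2.hot = true  [A.tag == -3]
5. n3.fin = 19  [19]
6. n3.hot = true  [C₀.fin > 26]
7. n4.ok = true  [terminal]
8. n5.ok = false  [terminal]
9. n6.val = "xz"  [terminal]
10. n3.acc = 3  [3]
11. n2.acc = -6  [C₁.acc * 2 - 12]
12. n7.fin = 19  [A.off + 6]
13. n7.hot = false  [C₀.acc == A.off]
14. n9.val = "nq"  [terminal]
15. n10.key = 16  [terminal]
16. n8.key = "wy"  ["wy"]
17. n8.pre = "ynq"  ["y" ++ h.val]
18. n8.depth = 19  [19]
19. n8.ok = 9  [9]
20. n11.off = 16  [S.ok + C.fin - 12]
21. n11.tag = -9  [S.ok * 3 - 36]
22. n12.key = 28  [terminal]
23. n13.key = 13  [terminal]
24. n11.lim = -5  [g₁.key * -1 + 8]
25. n11.env = 12  [A.tag * 3 + 39]
26. n7.acc = 27  [(if C.hot then S.depth else S.ok) + 18]
27. n15.lim = true  [true]
28. n16.key = 26  [terminal]
29. n17.key = 5  [terminal]
30. n15.depth = false  [B.lim == false]
31. n15.lab = false  [B.lim == false]
32. n14.key = "px"  ["px"]
33. n14.pre = "um"  ["um"]
34. n14.depth = 18  [18]
35. n14.ok = 8  [8]
36. n1.lim = 4  [A.tag * 3 + 13]
37. n1.env = 23  [S.depth + 5]
38. n0.key = "mq"  ["mq"]
39. n0.pre = "km"  ["km"]
40. n0.depth = 10  [A.env + A.lim - 17]
41. n0.ok = 18  [A.env - 5]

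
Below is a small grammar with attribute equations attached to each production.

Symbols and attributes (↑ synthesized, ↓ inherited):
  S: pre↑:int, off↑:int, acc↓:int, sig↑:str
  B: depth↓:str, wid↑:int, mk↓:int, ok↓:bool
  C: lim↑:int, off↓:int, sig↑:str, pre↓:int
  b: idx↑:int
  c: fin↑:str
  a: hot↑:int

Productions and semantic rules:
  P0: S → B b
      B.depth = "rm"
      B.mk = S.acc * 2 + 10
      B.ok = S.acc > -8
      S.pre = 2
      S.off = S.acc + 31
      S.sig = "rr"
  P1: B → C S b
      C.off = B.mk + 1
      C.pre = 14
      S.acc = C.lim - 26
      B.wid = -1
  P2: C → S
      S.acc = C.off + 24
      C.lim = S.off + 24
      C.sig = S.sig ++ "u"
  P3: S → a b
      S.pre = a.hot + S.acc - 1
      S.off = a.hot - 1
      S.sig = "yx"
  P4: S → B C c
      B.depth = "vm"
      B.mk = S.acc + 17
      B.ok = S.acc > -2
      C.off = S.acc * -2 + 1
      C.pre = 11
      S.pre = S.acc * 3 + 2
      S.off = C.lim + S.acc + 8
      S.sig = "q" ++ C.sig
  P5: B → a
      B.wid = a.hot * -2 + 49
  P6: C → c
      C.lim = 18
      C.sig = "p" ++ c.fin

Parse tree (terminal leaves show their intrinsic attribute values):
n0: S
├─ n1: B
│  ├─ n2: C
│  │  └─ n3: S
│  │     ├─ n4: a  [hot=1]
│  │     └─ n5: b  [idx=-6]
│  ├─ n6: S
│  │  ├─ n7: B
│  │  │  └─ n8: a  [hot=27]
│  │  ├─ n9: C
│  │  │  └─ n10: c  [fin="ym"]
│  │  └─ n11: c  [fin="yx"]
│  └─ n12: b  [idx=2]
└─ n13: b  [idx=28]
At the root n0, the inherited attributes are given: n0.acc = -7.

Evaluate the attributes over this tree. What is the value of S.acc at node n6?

-2

1. n0.acc = -7  [given at root]
2. n1.depth = "rm"  ["rm"]
3. n1.mk = -4  [S.acc * 2 + 10]
4. n1.ok = true  [S.acc > -8]
5. n2.off = -3  [B.mk + 1]
6. n2.pre = 14  [14]
7. n3.acc = 21  [C.off + 24]
8. n4.hot = 1  [terminal]
9. n5.idx = -6  [terminal]
10. n3.pre = 21  [a.hot + S.acc - 1]
11. n3.off = 0  [a.hot - 1]
12. n3.sig = "yx"  ["yx"]
13. n2.lim = 24  [S.off + 24]
14. n2.sig = "yxu"  [S.sig ++ "u"]
15. n6.acc = -2  [C.lim - 26]
16. n7.depth = "vm"  ["vm"]
17. n7.mk = 15  [S.acc + 17]
18. n7.ok = false  [S.acc > -2]
19. n8.hot = 27  [terminal]
20. n7.wid = -5  [a.hot * -2 + 49]
21. n9.off = 5  [S.acc * -2 + 1]
22. n9.pre = 11  [11]
23. n10.fin = "ym"  [terminal]
24. n9.lim = 18  [18]
25. n9.sig = "pym"  ["p" ++ c.fin]
26. n11.fin = "yx"  [terminal]
27. n6.pre = -4  [S.acc * 3 + 2]
28. n6.off = 24  [C.lim + S.acc + 8]
29. n6.sig = "qpym"  ["q" ++ C.sig]
30. n12.idx = 2  [terminal]
31. n1.wid = -1  [-1]
32. n13.idx = 28  [terminal]
33. n0.pre = 2  [2]
34. n0.off = 24  [S.acc + 31]
35. n0.sig = "rr"  ["rr"]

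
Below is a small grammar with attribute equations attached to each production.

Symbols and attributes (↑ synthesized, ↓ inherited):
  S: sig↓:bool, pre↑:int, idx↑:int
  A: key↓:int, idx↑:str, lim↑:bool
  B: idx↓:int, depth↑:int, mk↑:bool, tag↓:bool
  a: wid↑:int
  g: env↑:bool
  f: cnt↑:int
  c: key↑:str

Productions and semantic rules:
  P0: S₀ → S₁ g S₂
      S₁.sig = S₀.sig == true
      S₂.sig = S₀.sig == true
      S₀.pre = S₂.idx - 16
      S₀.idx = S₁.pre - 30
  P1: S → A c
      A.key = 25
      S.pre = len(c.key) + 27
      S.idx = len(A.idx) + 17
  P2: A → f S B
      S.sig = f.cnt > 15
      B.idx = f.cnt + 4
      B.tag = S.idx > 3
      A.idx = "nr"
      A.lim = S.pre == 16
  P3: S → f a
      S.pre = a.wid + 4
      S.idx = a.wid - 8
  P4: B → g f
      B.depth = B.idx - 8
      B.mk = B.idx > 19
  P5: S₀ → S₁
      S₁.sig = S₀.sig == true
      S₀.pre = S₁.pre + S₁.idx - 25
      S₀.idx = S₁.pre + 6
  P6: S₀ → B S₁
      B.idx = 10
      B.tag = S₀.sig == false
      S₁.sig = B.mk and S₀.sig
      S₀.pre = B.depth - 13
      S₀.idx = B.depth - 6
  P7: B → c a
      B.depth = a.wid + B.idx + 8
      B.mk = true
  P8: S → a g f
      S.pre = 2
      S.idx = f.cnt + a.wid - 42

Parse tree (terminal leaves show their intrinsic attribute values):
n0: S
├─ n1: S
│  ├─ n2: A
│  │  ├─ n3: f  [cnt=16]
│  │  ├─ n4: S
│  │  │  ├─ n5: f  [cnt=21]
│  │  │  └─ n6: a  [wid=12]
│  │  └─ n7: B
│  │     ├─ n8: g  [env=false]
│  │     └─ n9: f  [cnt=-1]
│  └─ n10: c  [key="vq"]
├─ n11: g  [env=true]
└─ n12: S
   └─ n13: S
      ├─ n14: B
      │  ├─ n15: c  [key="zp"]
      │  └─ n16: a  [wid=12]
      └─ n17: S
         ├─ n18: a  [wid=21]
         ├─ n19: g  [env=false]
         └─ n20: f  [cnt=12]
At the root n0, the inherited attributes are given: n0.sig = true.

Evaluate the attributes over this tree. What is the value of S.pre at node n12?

16

1. n0.sig = true  [given at root]
2. n1.sig = true  [S₀.sig == true]
3. n2.key = 25  [25]
4. n3.cnt = 16  [terminal]
5. n4.sig = true  [f.cnt > 15]
6. n5.cnt = 21  [terminal]
7. n6.wid = 12  [terminal]
8. n4.pre = 16  [a.wid + 4]
9. n4.idx = 4  [a.wid - 8]
10. n7.idx = 20  [f.cnt + 4]
11. n7.tag = true  [S.idx > 3]
12. n8.env = false  [terminal]
13. n9.cnt = -1  [terminal]
14. n7.depth = 12  [B.idx - 8]
15. n7.mk = true  [B.idx > 19]
16. n2.idx = "nr"  ["nr"]
17. n2.lim = true  [S.pre == 16]
18. n10.key = "vq"  [terminal]
19. n1.pre = 29  [len(c.key) + 27]
20. n1.idx = 19  [len(A.idx) + 17]
21. n11.env = true  [terminal]
22. n12.sig = true  [S₀.sig == true]
23. n13.sig = true  [S₀.sig == true]
24. n14.idx = 10  [10]
25. n14.tag = false  [S₀.sig == false]
26. n15.key = "zp"  [terminal]
27. n16.wid = 12  [terminal]
28. n14.depth = 30  [a.wid + B.idx + 8]
29. n14.mk = true  [true]
30. n17.sig = true  [B.mk and S₀.sig]
31. n18.wid = 21  [terminal]
32. n19.env = false  [terminal]
33. n20.cnt = 12  [terminal]
34. n17.pre = 2  [2]
35. n17.idx = -9  [f.cnt + a.wid - 42]
36. n13.pre = 17  [B.depth - 13]
37. n13.idx = 24  [B.depth - 6]
38. n12.pre = 16  [S₁.pre + S₁.idx - 25]
39. n12.idx = 23  [S₁.pre + 6]
40. n0.pre = 7  [S₂.idx - 16]
41. n0.idx = -1  [S₁.pre - 30]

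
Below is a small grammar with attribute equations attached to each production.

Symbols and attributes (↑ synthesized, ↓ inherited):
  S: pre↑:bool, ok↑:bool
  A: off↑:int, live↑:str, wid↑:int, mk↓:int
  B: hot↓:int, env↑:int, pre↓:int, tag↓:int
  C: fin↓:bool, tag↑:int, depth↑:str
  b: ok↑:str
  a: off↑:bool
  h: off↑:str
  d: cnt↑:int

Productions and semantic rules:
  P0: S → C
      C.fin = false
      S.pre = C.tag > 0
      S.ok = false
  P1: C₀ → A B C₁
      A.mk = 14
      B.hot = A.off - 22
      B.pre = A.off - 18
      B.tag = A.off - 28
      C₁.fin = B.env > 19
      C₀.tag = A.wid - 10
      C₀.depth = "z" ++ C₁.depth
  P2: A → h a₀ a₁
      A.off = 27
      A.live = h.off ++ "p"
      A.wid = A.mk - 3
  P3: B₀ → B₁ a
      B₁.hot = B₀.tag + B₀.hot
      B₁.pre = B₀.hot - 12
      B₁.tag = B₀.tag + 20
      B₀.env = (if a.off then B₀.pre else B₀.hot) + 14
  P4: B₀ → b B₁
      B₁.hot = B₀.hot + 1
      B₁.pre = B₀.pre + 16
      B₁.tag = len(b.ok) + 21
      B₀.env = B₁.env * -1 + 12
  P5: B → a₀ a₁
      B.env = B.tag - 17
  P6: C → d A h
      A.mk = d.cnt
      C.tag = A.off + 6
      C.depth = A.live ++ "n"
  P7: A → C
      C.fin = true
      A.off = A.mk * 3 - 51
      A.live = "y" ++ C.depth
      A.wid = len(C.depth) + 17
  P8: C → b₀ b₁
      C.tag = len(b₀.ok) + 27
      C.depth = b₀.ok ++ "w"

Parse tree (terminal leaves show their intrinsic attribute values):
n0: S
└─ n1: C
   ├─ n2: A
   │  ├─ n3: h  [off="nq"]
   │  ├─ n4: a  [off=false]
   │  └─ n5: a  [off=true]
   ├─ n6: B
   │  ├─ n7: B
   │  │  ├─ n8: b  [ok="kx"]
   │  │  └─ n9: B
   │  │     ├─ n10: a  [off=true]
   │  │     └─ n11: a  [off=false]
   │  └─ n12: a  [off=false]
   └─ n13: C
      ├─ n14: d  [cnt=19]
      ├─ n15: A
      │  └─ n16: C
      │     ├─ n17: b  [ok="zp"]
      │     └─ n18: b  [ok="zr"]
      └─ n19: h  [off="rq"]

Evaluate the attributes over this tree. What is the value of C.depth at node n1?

"zyzpwn"

1. n1.fin = false  [false]
2. n2.mk = 14  [14]
3. n3.off = "nq"  [terminal]
4. n4.off = false  [terminal]
5. n5.off = true  [terminal]
6. n2.off = 27  [27]
7. n2.live = "nqp"  [h.off ++ "p"]
8. n2.wid = 11  [A.mk - 3]
9. n6.hot = 5  [A.off - 22]
10. n6.pre = 9  [A.off - 18]
11. n6.tag = -1  [A.off - 28]
12. n7.hot = 4  [B₀.tag + B₀.hot]
13. n7.pre = -7  [B₀.hot - 12]
14. n7.tag = 19  [B₀.tag + 20]
15. n8.ok = "kx"  [terminal]
16. n9.hot = 5  [B₀.hot + 1]
17. n9.pre = 9  [B₀.pre + 16]
18. n9.tag = 23  [len(b.ok) + 21]
19. n10.off = true  [terminal]
20. n11.off = false  [terminal]
21. n9.env = 6  [B.tag - 17]
22. n7.env = 6  [B₁.env * -1 + 12]
23. n12.off = false  [terminal]
24. n6.env = 19  [(if a.off then B₀.pre else B₀.hot) + 14]
25. n13.fin = false  [B.env > 19]
26. n14.cnt = 19  [terminal]
27. n15.mk = 19  [d.cnt]
28. n16.fin = true  [true]
29. n17.ok = "zp"  [terminal]
30. n18.ok = "zr"  [terminal]
31. n16.tag = 29  [len(b₀.ok) + 27]
32. n16.depth = "zpw"  [b₀.ok ++ "w"]
33. n15.off = 6  [A.mk * 3 - 51]
34. n15.live = "yzpw"  ["y" ++ C.depth]
35. n15.wid = 20  [len(C.depth) + 17]
36. n19.off = "rq"  [terminal]
37. n13.tag = 12  [A.off + 6]
38. n13.depth = "yzpwn"  [A.live ++ "n"]
39. n1.tag = 1  [A.wid - 10]
40. n1.depth = "zyzpwn"  ["z" ++ C₁.depth]
41. n0.pre = true  [C.tag > 0]
42. n0.ok = false  [false]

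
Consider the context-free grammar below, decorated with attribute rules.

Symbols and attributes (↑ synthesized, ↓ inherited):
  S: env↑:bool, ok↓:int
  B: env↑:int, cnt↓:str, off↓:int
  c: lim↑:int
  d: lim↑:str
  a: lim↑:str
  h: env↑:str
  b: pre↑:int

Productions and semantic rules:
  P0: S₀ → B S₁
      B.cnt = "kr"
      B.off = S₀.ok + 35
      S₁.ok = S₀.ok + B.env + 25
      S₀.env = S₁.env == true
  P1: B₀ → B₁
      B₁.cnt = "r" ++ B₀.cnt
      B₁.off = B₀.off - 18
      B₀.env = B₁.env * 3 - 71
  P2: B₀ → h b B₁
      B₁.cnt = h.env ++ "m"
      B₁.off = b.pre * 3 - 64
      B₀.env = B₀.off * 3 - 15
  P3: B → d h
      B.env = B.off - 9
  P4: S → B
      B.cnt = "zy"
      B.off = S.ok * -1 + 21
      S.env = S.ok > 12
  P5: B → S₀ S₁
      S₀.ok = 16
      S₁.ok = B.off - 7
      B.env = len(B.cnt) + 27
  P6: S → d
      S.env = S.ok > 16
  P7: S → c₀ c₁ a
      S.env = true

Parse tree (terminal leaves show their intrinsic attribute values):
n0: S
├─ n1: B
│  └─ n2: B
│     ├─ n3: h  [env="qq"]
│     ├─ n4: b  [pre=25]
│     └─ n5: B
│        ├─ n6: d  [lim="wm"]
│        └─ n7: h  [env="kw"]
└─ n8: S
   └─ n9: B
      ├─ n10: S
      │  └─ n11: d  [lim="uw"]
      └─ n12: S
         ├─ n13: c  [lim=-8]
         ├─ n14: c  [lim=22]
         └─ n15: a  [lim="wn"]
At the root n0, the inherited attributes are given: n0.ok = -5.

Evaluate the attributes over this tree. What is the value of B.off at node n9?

1. n0.ok = -5  [given at root]
2. n1.cnt = "kr"  ["kr"]
3. n1.off = 30  [S₀.ok + 35]
4. n2.cnt = "rkr"  ["r" ++ B₀.cnt]
5. n2.off = 12  [B₀.off - 18]
6. n3.env = "qq"  [terminal]
7. n4.pre = 25  [terminal]
8. n5.cnt = "qqm"  [h.env ++ "m"]
9. n5.off = 11  [b.pre * 3 - 64]
10. n6.lim = "wm"  [terminal]
11. n7.env = "kw"  [terminal]
12. n5.env = 2  [B.off - 9]
13. n2.env = 21  [B₀.off * 3 - 15]
14. n1.env = -8  [B₁.env * 3 - 71]
15. n8.ok = 12  [S₀.ok + B.env + 25]
16. n9.cnt = "zy"  ["zy"]
17. n9.off = 9  [S.ok * -1 + 21]
18. n10.ok = 16  [16]
19. n11.lim = "uw"  [terminal]
20. n10.env = false  [S.ok > 16]
21. n12.ok = 2  [B.off - 7]
22. n13.lim = -8  [terminal]
23. n14.lim = 22  [terminal]
24. n15.lim = "wn"  [terminal]
25. n12.env = true  [true]
26. n9.env = 29  [len(B.cnt) + 27]
27. n8.env = false  [S.ok > 12]
28. n0.env = false  [S₁.env == true]

9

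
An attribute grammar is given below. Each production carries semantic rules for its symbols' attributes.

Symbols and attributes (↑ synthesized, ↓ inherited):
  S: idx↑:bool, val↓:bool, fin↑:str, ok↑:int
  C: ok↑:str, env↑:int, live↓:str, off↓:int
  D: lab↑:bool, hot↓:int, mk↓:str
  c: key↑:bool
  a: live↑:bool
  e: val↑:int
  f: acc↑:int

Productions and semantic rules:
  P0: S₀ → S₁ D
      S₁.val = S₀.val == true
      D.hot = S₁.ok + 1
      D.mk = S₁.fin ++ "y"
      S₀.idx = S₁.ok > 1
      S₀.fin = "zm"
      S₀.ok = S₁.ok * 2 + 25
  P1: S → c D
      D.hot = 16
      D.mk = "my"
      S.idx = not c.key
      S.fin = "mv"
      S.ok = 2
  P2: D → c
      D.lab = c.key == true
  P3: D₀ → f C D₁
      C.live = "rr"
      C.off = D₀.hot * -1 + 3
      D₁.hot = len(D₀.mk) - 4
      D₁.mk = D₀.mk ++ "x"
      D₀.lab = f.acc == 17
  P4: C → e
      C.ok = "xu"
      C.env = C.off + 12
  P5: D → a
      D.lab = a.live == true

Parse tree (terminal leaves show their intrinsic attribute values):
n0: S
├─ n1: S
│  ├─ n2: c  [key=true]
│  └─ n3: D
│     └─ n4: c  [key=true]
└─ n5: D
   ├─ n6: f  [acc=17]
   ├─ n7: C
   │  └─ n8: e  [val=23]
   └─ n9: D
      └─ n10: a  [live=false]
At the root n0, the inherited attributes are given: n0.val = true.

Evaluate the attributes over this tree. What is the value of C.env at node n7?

1. n0.val = true  [given at root]
2. n1.val = true  [S₀.val == true]
3. n2.key = true  [terminal]
4. n3.hot = 16  [16]
5. n3.mk = "my"  ["my"]
6. n4.key = true  [terminal]
7. n3.lab = true  [c.key == true]
8. n1.idx = false  [not c.key]
9. n1.fin = "mv"  ["mv"]
10. n1.ok = 2  [2]
11. n5.hot = 3  [S₁.ok + 1]
12. n5.mk = "mvy"  [S₁.fin ++ "y"]
13. n6.acc = 17  [terminal]
14. n7.live = "rr"  ["rr"]
15. n7.off = 0  [D₀.hot * -1 + 3]
16. n8.val = 23  [terminal]
17. n7.ok = "xu"  ["xu"]
18. n7.env = 12  [C.off + 12]
19. n9.hot = -1  [len(D₀.mk) - 4]
20. n9.mk = "mvyx"  [D₀.mk ++ "x"]
21. n10.live = false  [terminal]
22. n9.lab = false  [a.live == true]
23. n5.lab = true  [f.acc == 17]
24. n0.idx = true  [S₁.ok > 1]
25. n0.fin = "zm"  ["zm"]
26. n0.ok = 29  [S₁.ok * 2 + 25]

12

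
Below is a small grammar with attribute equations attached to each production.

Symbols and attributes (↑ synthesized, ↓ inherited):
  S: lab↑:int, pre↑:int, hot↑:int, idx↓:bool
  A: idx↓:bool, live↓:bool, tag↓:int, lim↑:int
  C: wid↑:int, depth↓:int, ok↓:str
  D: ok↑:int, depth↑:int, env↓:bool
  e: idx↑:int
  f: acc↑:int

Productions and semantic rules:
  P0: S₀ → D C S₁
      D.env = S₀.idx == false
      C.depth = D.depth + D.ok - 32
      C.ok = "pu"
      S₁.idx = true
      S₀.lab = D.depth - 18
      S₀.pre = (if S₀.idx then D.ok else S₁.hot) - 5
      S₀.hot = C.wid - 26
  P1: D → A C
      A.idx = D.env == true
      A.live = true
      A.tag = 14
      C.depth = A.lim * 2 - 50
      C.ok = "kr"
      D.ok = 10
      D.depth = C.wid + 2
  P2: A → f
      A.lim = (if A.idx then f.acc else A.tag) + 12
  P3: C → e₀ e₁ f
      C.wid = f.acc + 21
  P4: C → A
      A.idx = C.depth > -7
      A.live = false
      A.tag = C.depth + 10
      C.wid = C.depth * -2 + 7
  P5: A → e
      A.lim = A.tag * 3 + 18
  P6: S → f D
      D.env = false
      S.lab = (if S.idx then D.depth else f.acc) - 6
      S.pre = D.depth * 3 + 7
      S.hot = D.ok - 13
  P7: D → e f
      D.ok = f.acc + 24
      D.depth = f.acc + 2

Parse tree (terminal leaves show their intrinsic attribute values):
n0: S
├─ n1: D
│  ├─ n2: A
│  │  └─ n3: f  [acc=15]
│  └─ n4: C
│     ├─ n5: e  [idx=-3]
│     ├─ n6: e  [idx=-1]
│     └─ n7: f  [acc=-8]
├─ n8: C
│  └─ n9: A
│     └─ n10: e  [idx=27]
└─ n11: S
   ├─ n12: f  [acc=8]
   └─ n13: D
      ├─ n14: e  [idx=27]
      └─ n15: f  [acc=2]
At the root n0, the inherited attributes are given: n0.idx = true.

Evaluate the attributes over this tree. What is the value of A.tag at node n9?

1. n0.idx = true  [given at root]
2. n1.env = false  [S₀.idx == false]
3. n2.idx = false  [D.env == true]
4. n2.live = true  [true]
5. n2.tag = 14  [14]
6. n3.acc = 15  [terminal]
7. n2.lim = 26  [(if A.idx then f.acc else A.tag) + 12]
8. n4.depth = 2  [A.lim * 2 - 50]
9. n4.ok = "kr"  ["kr"]
10. n5.idx = -3  [terminal]
11. n6.idx = -1  [terminal]
12. n7.acc = -8  [terminal]
13. n4.wid = 13  [f.acc + 21]
14. n1.ok = 10  [10]
15. n1.depth = 15  [C.wid + 2]
16. n8.depth = -7  [D.depth + D.ok - 32]
17. n8.ok = "pu"  ["pu"]
18. n9.idx = false  [C.depth > -7]
19. n9.live = false  [false]
20. n9.tag = 3  [C.depth + 10]
21. n10.idx = 27  [terminal]
22. n9.lim = 27  [A.tag * 3 + 18]
23. n8.wid = 21  [C.depth * -2 + 7]
24. n11.idx = true  [true]
25. n12.acc = 8  [terminal]
26. n13.env = false  [false]
27. n14.idx = 27  [terminal]
28. n15.acc = 2  [terminal]
29. n13.ok = 26  [f.acc + 24]
30. n13.depth = 4  [f.acc + 2]
31. n11.lab = -2  [(if S.idx then D.depth else f.acc) - 6]
32. n11.pre = 19  [D.depth * 3 + 7]
33. n11.hot = 13  [D.ok - 13]
34. n0.lab = -3  [D.depth - 18]
35. n0.pre = 5  [(if S₀.idx then D.ok else S₁.hot) - 5]
36. n0.hot = -5  [C.wid - 26]

3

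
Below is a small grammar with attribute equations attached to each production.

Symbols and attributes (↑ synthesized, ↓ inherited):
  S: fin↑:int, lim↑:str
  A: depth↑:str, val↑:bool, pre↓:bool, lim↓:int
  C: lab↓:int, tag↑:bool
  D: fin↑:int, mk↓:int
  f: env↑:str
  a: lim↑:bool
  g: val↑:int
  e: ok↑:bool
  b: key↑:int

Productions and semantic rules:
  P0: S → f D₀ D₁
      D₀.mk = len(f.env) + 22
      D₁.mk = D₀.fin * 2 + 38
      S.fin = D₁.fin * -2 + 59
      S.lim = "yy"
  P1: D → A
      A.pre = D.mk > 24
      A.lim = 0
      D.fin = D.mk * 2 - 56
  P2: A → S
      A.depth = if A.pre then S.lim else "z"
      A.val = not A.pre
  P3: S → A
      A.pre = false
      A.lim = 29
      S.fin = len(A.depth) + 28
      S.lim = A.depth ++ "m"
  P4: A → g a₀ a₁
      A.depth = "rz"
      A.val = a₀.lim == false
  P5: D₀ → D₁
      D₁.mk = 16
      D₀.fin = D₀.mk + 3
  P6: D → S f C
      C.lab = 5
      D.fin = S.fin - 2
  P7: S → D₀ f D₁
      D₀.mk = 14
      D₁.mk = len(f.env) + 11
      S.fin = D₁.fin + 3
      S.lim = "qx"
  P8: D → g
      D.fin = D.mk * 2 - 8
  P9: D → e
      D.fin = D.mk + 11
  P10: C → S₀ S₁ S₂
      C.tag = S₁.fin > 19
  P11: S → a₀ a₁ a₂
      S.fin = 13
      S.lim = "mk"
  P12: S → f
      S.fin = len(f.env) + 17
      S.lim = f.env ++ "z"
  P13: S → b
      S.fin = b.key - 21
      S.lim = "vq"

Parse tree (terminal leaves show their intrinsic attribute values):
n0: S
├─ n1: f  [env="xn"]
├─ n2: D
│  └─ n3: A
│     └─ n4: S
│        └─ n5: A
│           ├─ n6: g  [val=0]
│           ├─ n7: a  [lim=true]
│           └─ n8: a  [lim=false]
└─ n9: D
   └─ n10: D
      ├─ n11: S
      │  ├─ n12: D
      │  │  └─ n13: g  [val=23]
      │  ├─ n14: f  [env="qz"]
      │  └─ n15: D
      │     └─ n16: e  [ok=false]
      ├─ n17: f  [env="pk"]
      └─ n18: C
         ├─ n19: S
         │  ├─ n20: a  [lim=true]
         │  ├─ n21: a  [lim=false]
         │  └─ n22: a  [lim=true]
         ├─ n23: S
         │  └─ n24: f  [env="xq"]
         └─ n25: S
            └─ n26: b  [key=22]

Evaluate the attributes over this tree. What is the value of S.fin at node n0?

1. n1.env = "xn"  [terminal]
2. n2.mk = 24  [len(f.env) + 22]
3. n3.pre = false  [D.mk > 24]
4. n3.lim = 0  [0]
5. n5.pre = false  [false]
6. n5.lim = 29  [29]
7. n6.val = 0  [terminal]
8. n7.lim = true  [terminal]
9. n8.lim = false  [terminal]
10. n5.depth = "rz"  ["rz"]
11. n5.val = false  [a₀.lim == false]
12. n4.fin = 30  [len(A.depth) + 28]
13. n4.lim = "rzm"  [A.depth ++ "m"]
14. n3.depth = "z"  [if A.pre then S.lim else "z"]
15. n3.val = true  [not A.pre]
16. n2.fin = -8  [D.mk * 2 - 56]
17. n9.mk = 22  [D₀.fin * 2 + 38]
18. n10.mk = 16  [16]
19. n12.mk = 14  [14]
20. n13.val = 23  [terminal]
21. n12.fin = 20  [D.mk * 2 - 8]
22. n14.env = "qz"  [terminal]
23. n15.mk = 13  [len(f.env) + 11]
24. n16.ok = false  [terminal]
25. n15.fin = 24  [D.mk + 11]
26. n11.fin = 27  [D₁.fin + 3]
27. n11.lim = "qx"  ["qx"]
28. n17.env = "pk"  [terminal]
29. n18.lab = 5  [5]
30. n20.lim = true  [terminal]
31. n21.lim = false  [terminal]
32. n22.lim = true  [terminal]
33. n19.fin = 13  [13]
34. n19.lim = "mk"  ["mk"]
35. n24.env = "xq"  [terminal]
36. n23.fin = 19  [len(f.env) + 17]
37. n23.lim = "xqz"  [f.env ++ "z"]
38. n26.key = 22  [terminal]
39. n25.fin = 1  [b.key - 21]
40. n25.lim = "vq"  ["vq"]
41. n18.tag = false  [S₁.fin > 19]
42. n10.fin = 25  [S.fin - 2]
43. n9.fin = 25  [D₀.mk + 3]
44. n0.fin = 9  [D₁.fin * -2 + 59]
45. n0.lim = "yy"  ["yy"]

9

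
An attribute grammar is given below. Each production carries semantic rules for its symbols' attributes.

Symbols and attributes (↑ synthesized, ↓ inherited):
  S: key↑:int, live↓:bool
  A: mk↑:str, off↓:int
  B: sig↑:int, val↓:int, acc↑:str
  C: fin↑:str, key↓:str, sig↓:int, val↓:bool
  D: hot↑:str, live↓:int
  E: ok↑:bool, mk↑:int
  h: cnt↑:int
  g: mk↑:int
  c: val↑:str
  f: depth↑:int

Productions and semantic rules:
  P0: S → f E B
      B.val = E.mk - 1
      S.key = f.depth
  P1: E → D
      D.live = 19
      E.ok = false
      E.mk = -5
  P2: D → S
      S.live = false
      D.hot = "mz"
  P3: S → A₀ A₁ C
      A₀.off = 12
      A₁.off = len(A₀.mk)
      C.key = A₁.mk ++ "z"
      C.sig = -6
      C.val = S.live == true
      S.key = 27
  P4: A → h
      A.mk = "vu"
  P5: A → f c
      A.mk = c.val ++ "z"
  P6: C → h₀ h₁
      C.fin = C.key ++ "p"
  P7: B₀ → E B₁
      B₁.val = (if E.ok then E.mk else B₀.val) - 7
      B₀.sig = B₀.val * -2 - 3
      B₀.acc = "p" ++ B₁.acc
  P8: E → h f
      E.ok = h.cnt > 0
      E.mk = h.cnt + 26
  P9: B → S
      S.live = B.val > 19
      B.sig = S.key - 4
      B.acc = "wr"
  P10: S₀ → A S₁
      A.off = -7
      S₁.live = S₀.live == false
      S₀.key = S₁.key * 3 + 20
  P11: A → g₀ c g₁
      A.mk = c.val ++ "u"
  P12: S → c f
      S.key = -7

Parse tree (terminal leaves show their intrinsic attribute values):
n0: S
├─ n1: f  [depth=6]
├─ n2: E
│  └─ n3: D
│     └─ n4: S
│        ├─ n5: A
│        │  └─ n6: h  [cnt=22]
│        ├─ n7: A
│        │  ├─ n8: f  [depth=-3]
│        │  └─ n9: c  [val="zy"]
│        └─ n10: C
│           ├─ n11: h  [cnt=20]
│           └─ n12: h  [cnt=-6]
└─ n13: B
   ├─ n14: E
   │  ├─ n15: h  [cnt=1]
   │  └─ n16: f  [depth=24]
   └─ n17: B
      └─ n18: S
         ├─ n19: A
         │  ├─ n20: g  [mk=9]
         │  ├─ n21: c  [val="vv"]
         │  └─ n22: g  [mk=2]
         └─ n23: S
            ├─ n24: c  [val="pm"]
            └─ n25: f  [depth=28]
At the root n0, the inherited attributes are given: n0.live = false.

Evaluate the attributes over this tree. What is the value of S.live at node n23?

false

1. n0.live = false  [given at root]
2. n1.depth = 6  [terminal]
3. n3.live = 19  [19]
4. n4.live = false  [false]
5. n5.off = 12  [12]
6. n6.cnt = 22  [terminal]
7. n5.mk = "vu"  ["vu"]
8. n7.off = 2  [len(A₀.mk)]
9. n8.depth = -3  [terminal]
10. n9.val = "zy"  [terminal]
11. n7.mk = "zyz"  [c.val ++ "z"]
12. n10.key = "zyzz"  [A₁.mk ++ "z"]
13. n10.sig = -6  [-6]
14. n10.val = false  [S.live == true]
15. n11.cnt = 20  [terminal]
16. n12.cnt = -6  [terminal]
17. n10.fin = "zyzzp"  [C.key ++ "p"]
18. n4.key = 27  [27]
19. n3.hot = "mz"  ["mz"]
20. n2.ok = false  [false]
21. n2.mk = -5  [-5]
22. n13.val = -6  [E.mk - 1]
23. n15.cnt = 1  [terminal]
24. n16.depth = 24  [terminal]
25. n14.ok = true  [h.cnt > 0]
26. n14.mk = 27  [h.cnt + 26]
27. n17.val = 20  [(if E.ok then E.mk else B₀.val) - 7]
28. n18.live = true  [B.val > 19]
29. n19.off = -7  [-7]
30. n20.mk = 9  [terminal]
31. n21.val = "vv"  [terminal]
32. n22.mk = 2  [terminal]
33. n19.mk = "vvu"  [c.val ++ "u"]
34. n23.live = false  [S₀.live == false]
35. n24.val = "pm"  [terminal]
36. n25.depth = 28  [terminal]
37. n23.key = -7  [-7]
38. n18.key = -1  [S₁.key * 3 + 20]
39. n17.sig = -5  [S.key - 4]
40. n17.acc = "wr"  ["wr"]
41. n13.sig = 9  [B₀.val * -2 - 3]
42. n13.acc = "pwr"  ["p" ++ B₁.acc]
43. n0.key = 6  [f.depth]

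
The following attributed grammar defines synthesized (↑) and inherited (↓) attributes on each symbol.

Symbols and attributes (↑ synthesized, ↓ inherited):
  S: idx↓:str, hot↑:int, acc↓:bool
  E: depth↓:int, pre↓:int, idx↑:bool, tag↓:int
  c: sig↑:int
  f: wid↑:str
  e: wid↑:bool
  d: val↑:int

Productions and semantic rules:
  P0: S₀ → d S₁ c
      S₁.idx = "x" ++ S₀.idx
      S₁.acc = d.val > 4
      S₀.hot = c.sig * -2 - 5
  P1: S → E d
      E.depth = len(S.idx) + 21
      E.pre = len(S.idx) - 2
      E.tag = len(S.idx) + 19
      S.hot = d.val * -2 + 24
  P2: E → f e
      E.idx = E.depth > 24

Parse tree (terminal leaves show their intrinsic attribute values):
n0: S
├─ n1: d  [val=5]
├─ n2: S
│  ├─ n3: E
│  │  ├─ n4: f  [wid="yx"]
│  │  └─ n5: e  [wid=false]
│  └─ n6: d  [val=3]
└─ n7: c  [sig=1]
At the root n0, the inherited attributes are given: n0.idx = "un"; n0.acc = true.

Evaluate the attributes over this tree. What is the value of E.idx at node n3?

false

1. n0.idx = "un"  [given at root]
2. n0.acc = true  [given at root]
3. n1.val = 5  [terminal]
4. n2.idx = "xun"  ["x" ++ S₀.idx]
5. n2.acc = true  [d.val > 4]
6. n3.depth = 24  [len(S.idx) + 21]
7. n3.pre = 1  [len(S.idx) - 2]
8. n3.tag = 22  [len(S.idx) + 19]
9. n4.wid = "yx"  [terminal]
10. n5.wid = false  [terminal]
11. n3.idx = false  [E.depth > 24]
12. n6.val = 3  [terminal]
13. n2.hot = 18  [d.val * -2 + 24]
14. n7.sig = 1  [terminal]
15. n0.hot = -7  [c.sig * -2 - 5]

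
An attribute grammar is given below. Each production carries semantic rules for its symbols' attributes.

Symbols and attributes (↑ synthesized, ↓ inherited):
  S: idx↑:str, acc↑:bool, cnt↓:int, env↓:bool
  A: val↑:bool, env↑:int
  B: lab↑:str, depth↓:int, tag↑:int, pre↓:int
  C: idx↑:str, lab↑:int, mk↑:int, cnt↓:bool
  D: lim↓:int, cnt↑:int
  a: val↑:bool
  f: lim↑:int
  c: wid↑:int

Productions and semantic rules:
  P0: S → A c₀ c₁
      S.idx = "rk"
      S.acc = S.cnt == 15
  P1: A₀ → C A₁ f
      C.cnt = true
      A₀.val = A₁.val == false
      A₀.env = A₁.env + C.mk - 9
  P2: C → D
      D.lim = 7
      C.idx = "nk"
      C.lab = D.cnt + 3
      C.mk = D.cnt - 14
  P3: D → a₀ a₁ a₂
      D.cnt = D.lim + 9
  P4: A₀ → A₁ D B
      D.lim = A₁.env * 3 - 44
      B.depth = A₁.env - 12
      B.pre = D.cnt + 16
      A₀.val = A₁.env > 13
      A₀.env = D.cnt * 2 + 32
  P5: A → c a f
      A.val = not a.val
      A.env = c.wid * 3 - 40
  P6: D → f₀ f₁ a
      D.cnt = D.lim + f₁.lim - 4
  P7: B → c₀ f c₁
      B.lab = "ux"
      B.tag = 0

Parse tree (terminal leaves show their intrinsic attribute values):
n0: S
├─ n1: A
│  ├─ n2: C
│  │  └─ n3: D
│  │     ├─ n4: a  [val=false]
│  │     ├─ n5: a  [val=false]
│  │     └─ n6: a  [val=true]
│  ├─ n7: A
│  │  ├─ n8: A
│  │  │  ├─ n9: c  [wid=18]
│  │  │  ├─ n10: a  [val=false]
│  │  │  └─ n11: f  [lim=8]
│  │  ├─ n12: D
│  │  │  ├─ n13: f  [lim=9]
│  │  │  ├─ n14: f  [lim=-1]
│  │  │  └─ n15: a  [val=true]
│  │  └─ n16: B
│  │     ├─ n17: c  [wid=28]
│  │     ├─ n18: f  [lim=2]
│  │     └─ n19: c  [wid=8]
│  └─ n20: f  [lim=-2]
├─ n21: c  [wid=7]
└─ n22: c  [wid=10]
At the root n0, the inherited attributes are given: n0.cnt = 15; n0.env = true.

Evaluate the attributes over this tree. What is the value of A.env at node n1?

11

1. n0.cnt = 15  [given at root]
2. n0.env = true  [given at root]
3. n2.cnt = true  [true]
4. n3.lim = 7  [7]
5. n4.val = false  [terminal]
6. n5.val = false  [terminal]
7. n6.val = true  [terminal]
8. n3.cnt = 16  [D.lim + 9]
9. n2.idx = "nk"  ["nk"]
10. n2.lab = 19  [D.cnt + 3]
11. n2.mk = 2  [D.cnt - 14]
12. n9.wid = 18  [terminal]
13. n10.val = false  [terminal]
14. n11.lim = 8  [terminal]
15. n8.val = true  [not a.val]
16. n8.env = 14  [c.wid * 3 - 40]
17. n12.lim = -2  [A₁.env * 3 - 44]
18. n13.lim = 9  [terminal]
19. n14.lim = -1  [terminal]
20. n15.val = true  [terminal]
21. n12.cnt = -7  [D.lim + f₁.lim - 4]
22. n16.depth = 2  [A₁.env - 12]
23. n16.pre = 9  [D.cnt + 16]
24. n17.wid = 28  [terminal]
25. n18.lim = 2  [terminal]
26. n19.wid = 8  [terminal]
27. n16.lab = "ux"  ["ux"]
28. n16.tag = 0  [0]
29. n7.val = true  [A₁.env > 13]
30. n7.env = 18  [D.cnt * 2 + 32]
31. n20.lim = -2  [terminal]
32. n1.val = false  [A₁.val == false]
33. n1.env = 11  [A₁.env + C.mk - 9]
34. n21.wid = 7  [terminal]
35. n22.wid = 10  [terminal]
36. n0.idx = "rk"  ["rk"]
37. n0.acc = true  [S.cnt == 15]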